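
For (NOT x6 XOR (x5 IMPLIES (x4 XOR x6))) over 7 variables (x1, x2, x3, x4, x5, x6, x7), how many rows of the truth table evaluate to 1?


Formula: (NOT x6 XOR (x5 IMPLIES (x4 XOR x6))) over 7 vars (128 rows)
Evaluate each row (x1, x2, x3, x4, x5, x6, x7 as bits, MSB first):
  row 0 [0000000]: (NOT 0 XOR (0 IMPLIES (0 XOR 0))) -> 0
  row 1 [0000001]: (NOT 0 XOR (0 IMPLIES (0 XOR 0))) -> 0
  row 2 [0000010]: (NOT 1 XOR (0 IMPLIES (0 XOR 1))) -> 1
  row 3 [0000011]: (NOT 1 XOR (0 IMPLIES (0 XOR 1))) -> 1
  row 4 [0000100]: (NOT 0 XOR (1 IMPLIES (0 XOR 0))) -> 1
  (every remaining row is evaluated the same way; all 128 results are listed next)
Full result column, 8 rows per line (x1,x2,x3,x4 fixed per line; x5,x6,x7 runs 000..111 left to right):
  rows 0-7 [x1,x2,x3,x4=0000]: 00111111  (ones: 6)
  rows 8-15 [x1,x2,x3,x4=0001]: 00110000  (ones: 2)
  rows 16-23 [x1,x2,x3,x4=0010]: 00111111  (ones: 6)
  rows 24-31 [x1,x2,x3,x4=0011]: 00110000  (ones: 2)
  rows 32-39 [x1,x2,x3,x4=0100]: 00111111  (ones: 6)
  rows 40-47 [x1,x2,x3,x4=0101]: 00110000  (ones: 2)
  rows 48-55 [x1,x2,x3,x4=0110]: 00111111  (ones: 6)
  rows 56-63 [x1,x2,x3,x4=0111]: 00110000  (ones: 2)
  rows 64-71 [x1,x2,x3,x4=1000]: 00111111  (ones: 6)
  rows 72-79 [x1,x2,x3,x4=1001]: 00110000  (ones: 2)
  rows 80-87 [x1,x2,x3,x4=1010]: 00111111  (ones: 6)
  rows 88-95 [x1,x2,x3,x4=1011]: 00110000  (ones: 2)
  rows 96-103 [x1,x2,x3,x4=1100]: 00111111  (ones: 6)
  rows 104-111 [x1,x2,x3,x4=1101]: 00110000  (ones: 2)
  rows 112-119 [x1,x2,x3,x4=1110]: 00111111  (ones: 6)
  rows 120-127 [x1,x2,x3,x4=1111]: 00110000  (ones: 2)
Count of 1-rows = 6+2+6+2+6+2+6+2+6+2+6+2+6+2+6+2 = 64

64


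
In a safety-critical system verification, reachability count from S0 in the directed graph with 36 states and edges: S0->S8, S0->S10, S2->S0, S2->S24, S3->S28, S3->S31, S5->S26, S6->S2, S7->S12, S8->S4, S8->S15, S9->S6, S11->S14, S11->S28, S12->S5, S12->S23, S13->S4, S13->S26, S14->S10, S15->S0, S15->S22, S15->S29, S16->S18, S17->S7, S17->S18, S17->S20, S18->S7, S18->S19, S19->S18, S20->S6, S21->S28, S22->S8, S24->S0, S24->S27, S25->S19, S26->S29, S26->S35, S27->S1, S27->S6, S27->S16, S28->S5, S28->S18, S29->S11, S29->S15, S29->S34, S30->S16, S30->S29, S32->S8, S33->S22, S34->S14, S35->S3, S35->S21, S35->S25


BFS from S0:
  layer 0: {S0}
  layer 1: {S8, S10}
  layer 2: {S4, S15}
  layer 3: {S22, S29}
  layer 4: {S11, S34}
  layer 5: {S14, S28}
  layer 6: {S5, S18}
  layer 7: {S7, S19, S26}
  layer 8: {S12, S35}
  layer 9: {S3, S21, S23, S25}
  layer 10: {S31}
Reachable set: {S0, S3, S4, S5, S7, S8, S10, S11, S12, S14, S15, S18, S19, S21, S22, S23, S25, S26, S28, S29, S31, S34, S35}
Count = 23

23


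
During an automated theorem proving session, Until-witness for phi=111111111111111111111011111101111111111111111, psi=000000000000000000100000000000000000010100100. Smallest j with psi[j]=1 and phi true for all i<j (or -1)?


(phi U psi) at 0: need smallest j with psi[j]=1 and phi[i]=1 for all i in [0,j).
Scan from step 0:
  step 0: phi=1, psi=0 -> continue
  step 1: phi=1, psi=0 -> continue
  step 2: phi=1, psi=0 -> continue
  step 3: phi=1, psi=0 -> continue
  step 18: psi=1 and phi held for [0,18) -> witness found
Witness step = 18

18


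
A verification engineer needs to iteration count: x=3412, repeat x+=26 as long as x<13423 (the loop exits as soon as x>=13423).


Step 1: x goes from 3412 toward 13423 by 26; the body runs while x<13423, so iterations = ceil((bound-start)/step)
Step 2: Distance=10011
Step 3: ceil(10011/26)=386

386


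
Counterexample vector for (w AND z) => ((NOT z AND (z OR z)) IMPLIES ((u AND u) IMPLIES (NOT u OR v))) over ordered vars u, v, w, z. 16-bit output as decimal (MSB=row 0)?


F1 = (w AND z)
F2 = ((NOT z AND (z OR z)) IMPLIES ((u AND u) IMPLIES (NOT u OR v)))
Counterexample to F1=>F2 is where F1=1 and F2=0.
Evaluate each row (bits = u,v,w,z, MSB first):
  row 0 [0000]: F1=0 F2=1 -> F1&~F2 -> 0
  row 1 [0001]: F1=0 F2=1 -> F1&~F2 -> 0
  row 2 [0010]: F1=0 F2=1 -> F1&~F2 -> 0
  row 3 [0011]: F1=1 F2=1 -> F1&~F2 -> 0
  row 4 [0100]: F1=0 F2=1 -> F1&~F2 -> 0
  row 5 [0101]: F1=0 F2=1 -> F1&~F2 -> 0
  row 6 [0110]: F1=0 F2=1 -> F1&~F2 -> 0
  row 7 [0111]: F1=1 F2=1 -> F1&~F2 -> 0
  row 8 [1000]: F1=0 F2=1 -> F1&~F2 -> 0
  row 9 [1001]: F1=0 F2=1 -> F1&~F2 -> 0
  row 10 [1010]: F1=0 F2=1 -> F1&~F2 -> 0
  row 11 [1011]: F1=1 F2=1 -> F1&~F2 -> 0
  row 12 [1100]: F1=0 F2=1 -> F1&~F2 -> 0
  row 13 [1101]: F1=0 F2=1 -> F1&~F2 -> 0
  row 14 [1110]: F1=0 F2=1 -> F1&~F2 -> 0
  row 15 [1111]: F1=1 F2=1 -> F1&~F2 -> 0
Full result column, 4 rows per line (u,v fixed per line; w,z runs 00..11 left to right):
  rows 0-3 [u,v=00]: 0000  = hex 0
  rows 4-7 [u,v=01]: 0000  = hex 0
  rows 8-11 [u,v=10]: 0000  = hex 0
  rows 12-15 [u,v=11]: 0000  = hex 0
Counterexample vector (row 0 .. row 15) = 0000000000000000
Output column grouped in 4s = 0000 0000 0000 0000 = 0x0000
Convert to decimal digit by digit (value = value*16 + digit):
  0 -> 0
  0*16 + 0 = 0
  0*16 + 0 = 0
  0*16 + 0 = 0
Decimal = 0

0


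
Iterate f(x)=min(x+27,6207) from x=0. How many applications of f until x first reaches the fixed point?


Step 1: x=0, cap=6207, increment=27
Step 2: x grows by 27 each step until capped at 6207; fixed point is x=6207
Step 3: iterations = ceil(6207/27) = 230

230


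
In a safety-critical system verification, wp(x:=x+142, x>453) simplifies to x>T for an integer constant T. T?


Formula: wp(x:=E, P) = P[E/x] (substitute E for x in postcondition)
Step 1: Postcondition: x>453
Step 2: Substitute x+142 for x: x+142>453
Step 3: Solve for x: x > 453-142 = 311

311


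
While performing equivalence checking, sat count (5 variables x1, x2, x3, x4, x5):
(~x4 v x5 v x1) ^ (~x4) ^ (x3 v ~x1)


CNF with 3 clauses over 5 vars (32 assignments).
An assignment satisfies CNF iff every clause has >=1 true literal.
Check each row (bits = x1,x2,x3,x4,x5; clause T/F shown):
  row 0 [00000]: clauses=TTT -> 1
  row 1 [00001]: clauses=TTT -> 1
  row 2 [00010]: clauses=FFT -> 0
  row 3 [00011]: clauses=TFT -> 0
  row 4 [00100]: clauses=TTT -> 1
  row 5 [00101]: clauses=TTT -> 1
  row 6 [00110]: clauses=FFT -> 0
  row 7 [00111]: clauses=TFT -> 0
  row 8 [01000]: clauses=TTT -> 1
  row 9 [01001]: clauses=TTT -> 1
  row 10 [01010]: clauses=FFT -> 0
  row 11 [01011]: clauses=TFT -> 0
  row 12 [01100]: clauses=TTT -> 1
  row 13 [01101]: clauses=TTT -> 1
  row 14 [01110]: clauses=FFT -> 0
  row 15 [01111]: clauses=TFT -> 0
  row 16 [10000]: clauses=TTF -> 0
  row 17 [10001]: clauses=TTF -> 0
  row 18 [10010]: clauses=TFF -> 0
  row 19 [10011]: clauses=TFF -> 0
  row 20 [10100]: clauses=TTT -> 1
  row 21 [10101]: clauses=TTT -> 1
  row 22 [10110]: clauses=TFT -> 0
  row 23 [10111]: clauses=TFT -> 0
  row 24 [11000]: clauses=TTF -> 0
  row 25 [11001]: clauses=TTF -> 0
  row 26 [11010]: clauses=TFF -> 0
  row 27 [11011]: clauses=TFF -> 0
  row 28 [11100]: clauses=TTT -> 1
  row 29 [11101]: clauses=TTT -> 1
  row 30 [11110]: clauses=TFT -> 0
  row 31 [11111]: clauses=TFT -> 0
Full result column, 8 rows per line (x1,x2 fixed per line; x3,x4,x5 runs 000..111 left to right):
  rows 0-7 [x1,x2=00]: 11001100  (ones: 4)
  rows 8-15 [x1,x2=01]: 11001100  (ones: 4)
  rows 16-23 [x1,x2=10]: 00001100  (ones: 2)
  rows 24-31 [x1,x2=11]: 00001100  (ones: 2)
Satisfying assignments = 4+4+2+2 = 12

12


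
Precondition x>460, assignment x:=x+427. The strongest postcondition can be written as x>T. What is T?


Formula: sp(P, x:=E) = exists old_x. (x = E[old_x/x]) AND P[old_x/x] (old_x is the value of x before the assignment; eliminate old_x by solving x = E[old_x/x] for old_x)
Step 1: Precondition P: x>460, i.e. old_x > 460
Step 2: Assignment gives x = old_x + 427, so old_x = x - 427
Step 3: Substitute into P: x - 427 > 460
Step 4: Simplify: x > 460+427 = 887

887


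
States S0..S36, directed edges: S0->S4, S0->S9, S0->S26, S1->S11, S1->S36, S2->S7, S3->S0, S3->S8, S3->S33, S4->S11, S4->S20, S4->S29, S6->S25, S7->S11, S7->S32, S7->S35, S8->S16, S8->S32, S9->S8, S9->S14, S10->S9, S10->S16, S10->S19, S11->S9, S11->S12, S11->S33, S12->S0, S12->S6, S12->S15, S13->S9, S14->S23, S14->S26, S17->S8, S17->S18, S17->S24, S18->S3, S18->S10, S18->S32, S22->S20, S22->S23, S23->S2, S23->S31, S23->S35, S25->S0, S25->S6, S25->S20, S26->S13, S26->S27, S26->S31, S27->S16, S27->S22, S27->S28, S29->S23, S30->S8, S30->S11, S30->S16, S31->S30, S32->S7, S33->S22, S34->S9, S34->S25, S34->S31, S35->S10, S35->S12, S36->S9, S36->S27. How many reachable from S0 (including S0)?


BFS from S0:
  layer 0: {S0}
  layer 1: {S4, S9, S26}
  layer 2: {S8, S11, S13, S14, S20, S27, S29, S31}
  layer 3: {S12, S16, S22, S23, S28, S30, S32, S33}
  layer 4: {S2, S6, S7, S15, S35}
  layer 5: {S10, S25}
  layer 6: {S19}
Reachable set: {S0, S2, S4, S6, S7, S8, S9, S10, S11, S12, S13, S14, S15, S16, S19, S20, S22, S23, S25, S26, S27, S28, S29, S30, S31, S32, S33, S35}
Count = 28

28


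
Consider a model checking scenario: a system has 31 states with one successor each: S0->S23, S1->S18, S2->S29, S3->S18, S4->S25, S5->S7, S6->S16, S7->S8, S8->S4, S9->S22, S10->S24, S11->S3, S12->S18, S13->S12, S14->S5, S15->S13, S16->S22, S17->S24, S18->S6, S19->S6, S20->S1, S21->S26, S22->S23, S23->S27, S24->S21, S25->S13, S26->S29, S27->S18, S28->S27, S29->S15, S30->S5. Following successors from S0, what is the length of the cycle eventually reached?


Trace from S0 until a state repeats:
  S0 -> S23 -> S27 -> S18 -> S6 -> S16 -> S22 -> S23
S23 first seen at step 1, revisited at step 7.
Cycle length = 7 - 1 = 6

6


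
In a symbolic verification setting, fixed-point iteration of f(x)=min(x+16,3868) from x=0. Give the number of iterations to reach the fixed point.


Step 1: x=0, cap=3868, increment=16
Step 2: x grows by 16 each step until capped at 3868; fixed point is x=3868
Step 3: iterations = ceil(3868/16) = 242

242


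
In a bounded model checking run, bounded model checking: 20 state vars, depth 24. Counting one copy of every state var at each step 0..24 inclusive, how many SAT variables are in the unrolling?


BMC unrolls to depth k, creating one copy of each state var for steps 0..k.
Step count = 24 + 1 = 25 (steps 0 through 24)
Vars per step = 20
Total = 20 * 25 = 500

500


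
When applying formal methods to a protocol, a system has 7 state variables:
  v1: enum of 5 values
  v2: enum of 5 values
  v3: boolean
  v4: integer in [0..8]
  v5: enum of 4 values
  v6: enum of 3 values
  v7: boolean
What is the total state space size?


State space = product of domain sizes of all variables.
Domain sizes:
  v1 (enum of 5 values): 5
  v2 (enum of 5 values): 5
  v3 (boolean): 2
  v4 (integer in [0..8]): 9
  v5 (enum of 4 values): 4
  v6 (enum of 3 values): 3
  v7 (boolean): 2
Product = 5 * 5 * 2 * 9 * 4 * 3 * 2 = 10800

10800


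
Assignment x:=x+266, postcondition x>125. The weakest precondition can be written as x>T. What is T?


Formula: wp(x:=E, P) = P[E/x] (substitute E for x in postcondition)
Step 1: Postcondition: x>125
Step 2: Substitute x+266 for x: x+266>125
Step 3: Solve for x: x > 125-266 = -141

-141


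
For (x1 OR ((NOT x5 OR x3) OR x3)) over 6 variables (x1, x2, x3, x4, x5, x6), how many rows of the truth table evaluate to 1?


Formula: (x1 OR ((NOT x5 OR x3) OR x3)) over 6 vars (64 rows)
Evaluate each row (x1, x2, x3, x4, x5, x6 as bits, MSB first):
  row 0 [000000]: (0 OR ((NOT 0 OR 0) OR 0)) -> 1
  row 1 [000001]: (0 OR ((NOT 0 OR 0) OR 0)) -> 1
  row 2 [000010]: (0 OR ((NOT 1 OR 0) OR 0)) -> 0
  row 3 [000011]: (0 OR ((NOT 1 OR 0) OR 0)) -> 0
  row 4 [000100]: (0 OR ((NOT 0 OR 0) OR 0)) -> 1
  (every remaining row is evaluated the same way; all 64 results are listed next)
Full result column, 8 rows per line (x1,x2,x3 fixed per line; x4,x5,x6 runs 000..111 left to right):
  rows 0-7 [x1,x2,x3=000]: 11001100  (ones: 4)
  rows 8-15 [x1,x2,x3=001]: 11111111  (ones: 8)
  rows 16-23 [x1,x2,x3=010]: 11001100  (ones: 4)
  rows 24-31 [x1,x2,x3=011]: 11111111  (ones: 8)
  rows 32-39 [x1,x2,x3=100]: 11111111  (ones: 8)
  rows 40-47 [x1,x2,x3=101]: 11111111  (ones: 8)
  rows 48-55 [x1,x2,x3=110]: 11111111  (ones: 8)
  rows 56-63 [x1,x2,x3=111]: 11111111  (ones: 8)
Count of 1-rows = 4+8+4+8+8+8+8+8 = 56

56


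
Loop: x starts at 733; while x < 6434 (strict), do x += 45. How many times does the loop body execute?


Step 1: x goes from 733 toward 6434 by 45; the body runs while x<6434, so iterations = ceil((bound-start)/step)
Step 2: Distance=5701
Step 3: ceil(5701/45)=127

127


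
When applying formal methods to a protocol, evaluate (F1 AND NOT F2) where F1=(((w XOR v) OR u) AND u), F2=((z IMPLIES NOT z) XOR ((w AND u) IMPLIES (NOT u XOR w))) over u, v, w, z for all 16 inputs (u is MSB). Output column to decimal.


F1 = (((w XOR v) OR u) AND u)
F2 = ((z IMPLIES NOT z) XOR ((w AND u) IMPLIES (NOT u XOR w)))
Counterexample to F1=>F2 is where F1=1 and F2=0.
Evaluate each row (bits = u,v,w,z, MSB first):
  row 0 [0000]: F1=0 F2=0 -> F1&~F2 -> 0
  row 1 [0001]: F1=0 F2=1 -> F1&~F2 -> 0
  row 2 [0010]: F1=0 F2=0 -> F1&~F2 -> 0
  row 3 [0011]: F1=0 F2=1 -> F1&~F2 -> 0
  row 4 [0100]: F1=0 F2=0 -> F1&~F2 -> 0
  row 5 [0101]: F1=0 F2=1 -> F1&~F2 -> 0
  row 6 [0110]: F1=0 F2=0 -> F1&~F2 -> 0
  row 7 [0111]: F1=0 F2=1 -> F1&~F2 -> 0
  row 8 [1000]: F1=1 F2=0 -> F1&~F2 -> 1
  row 9 [1001]: F1=1 F2=1 -> F1&~F2 -> 0
  row 10 [1010]: F1=1 F2=0 -> F1&~F2 -> 1
  row 11 [1011]: F1=1 F2=1 -> F1&~F2 -> 0
  row 12 [1100]: F1=1 F2=0 -> F1&~F2 -> 1
  row 13 [1101]: F1=1 F2=1 -> F1&~F2 -> 0
  row 14 [1110]: F1=1 F2=0 -> F1&~F2 -> 1
  row 15 [1111]: F1=1 F2=1 -> F1&~F2 -> 0
Full result column, 4 rows per line (u,v fixed per line; w,z runs 00..11 left to right):
  rows 0-3 [u,v=00]: 0000  = hex 0
  rows 4-7 [u,v=01]: 0000  = hex 0
  rows 8-11 [u,v=10]: 1010  = hex A
  rows 12-15 [u,v=11]: 1010  = hex A
Counterexample vector (row 0 .. row 15) = 0000000010101010
Output column grouped in 4s = 0000 0000 1010 1010 = 0x00AA
Convert to decimal digit by digit (value = value*16 + digit):
  0 -> 0
  0*16 + 0 = 0
  0*16 + 10 (A) = 10
  10*16 + 10 (A) = 170
Decimal = 170

170


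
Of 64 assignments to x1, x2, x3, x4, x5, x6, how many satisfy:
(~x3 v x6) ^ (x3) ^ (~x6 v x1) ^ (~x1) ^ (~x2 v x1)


CNF with 5 clauses over 6 vars (64 assignments).
An assignment satisfies CNF iff every clause has >=1 true literal.
Check each row (bits = x1,x2,x3,x4,x5,x6; clause T/F shown):
  row 0 [000000]: clauses=TFTTT -> 0
  row 1 [000001]: clauses=TFFTT -> 0
  row 2 [000010]: clauses=TFTTT -> 0
  row 3 [000011]: clauses=TFFTT -> 0
  row 4 [000100]: clauses=TFTTT -> 0
  (every remaining row is evaluated the same way; all 64 results are listed next)
Full result column, 8 rows per line (x1,x2,x3 fixed per line; x4,x5,x6 runs 000..111 left to right):
  rows 0-7 [x1,x2,x3=000]: 00000000  (ones: 0)
  rows 8-15 [x1,x2,x3=001]: 00000000  (ones: 0)
  rows 16-23 [x1,x2,x3=010]: 00000000  (ones: 0)
  rows 24-31 [x1,x2,x3=011]: 00000000  (ones: 0)
  rows 32-39 [x1,x2,x3=100]: 00000000  (ones: 0)
  rows 40-47 [x1,x2,x3=101]: 00000000  (ones: 0)
  rows 48-55 [x1,x2,x3=110]: 00000000  (ones: 0)
  rows 56-63 [x1,x2,x3=111]: 00000000  (ones: 0)
Satisfying assignments = 0+0+0+0+0+0+0+0 = 0

0


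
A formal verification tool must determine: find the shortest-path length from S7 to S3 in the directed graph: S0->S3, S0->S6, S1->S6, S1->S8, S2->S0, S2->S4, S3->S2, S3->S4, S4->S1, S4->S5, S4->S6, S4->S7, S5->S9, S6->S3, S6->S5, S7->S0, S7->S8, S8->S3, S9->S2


BFS layer-by-layer from S7:
  dist 0: {S7}
  dist 1: {S0, S8}
  dist 2: {S3, S6}
  -> S3 reached at distance 2
Shortest path length = 2

2


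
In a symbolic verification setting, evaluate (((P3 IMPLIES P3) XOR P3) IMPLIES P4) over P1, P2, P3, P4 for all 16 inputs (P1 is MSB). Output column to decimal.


Formula: (((P3 IMPLIES P3) XOR P3) IMPLIES P4) over P1, P2, P3, P4 (16 rows)
Evaluate each row (bits = P1,P2,P3,P4, MSB first):
  row 0 [0000]: (((0 IMPLIES 0) XOR 0) IMPLIES 0) -> 0
  row 1 [0001]: (((0 IMPLIES 0) XOR 0) IMPLIES 1) -> 1
  row 2 [0010]: (((1 IMPLIES 1) XOR 1) IMPLIES 0) -> 1
  row 3 [0011]: (((1 IMPLIES 1) XOR 1) IMPLIES 1) -> 1
  row 4 [0100]: (((0 IMPLIES 0) XOR 0) IMPLIES 0) -> 0
  row 5 [0101]: (((0 IMPLIES 0) XOR 0) IMPLIES 1) -> 1
  row 6 [0110]: (((1 IMPLIES 1) XOR 1) IMPLIES 0) -> 1
  row 7 [0111]: (((1 IMPLIES 1) XOR 1) IMPLIES 1) -> 1
  row 8 [1000]: (((0 IMPLIES 0) XOR 0) IMPLIES 0) -> 0
  row 9 [1001]: (((0 IMPLIES 0) XOR 0) IMPLIES 1) -> 1
  row 10 [1010]: (((1 IMPLIES 1) XOR 1) IMPLIES 0) -> 1
  row 11 [1011]: (((1 IMPLIES 1) XOR 1) IMPLIES 1) -> 1
  row 12 [1100]: (((0 IMPLIES 0) XOR 0) IMPLIES 0) -> 0
  row 13 [1101]: (((0 IMPLIES 0) XOR 0) IMPLIES 1) -> 1
  row 14 [1110]: (((1 IMPLIES 1) XOR 1) IMPLIES 0) -> 1
  row 15 [1111]: (((1 IMPLIES 1) XOR 1) IMPLIES 1) -> 1
Full result column, 4 rows per line (P1,P2 fixed per line; P3,P4 runs 00..11 left to right):
  rows 0-3 [P1,P2=00]: 0111  = hex 7
  rows 4-7 [P1,P2=01]: 0111  = hex 7
  rows 8-11 [P1,P2=10]: 0111  = hex 7
  rows 12-15 [P1,P2=11]: 0111  = hex 7
Output column (row 0 .. row 15) = 0111011101110111
Output column grouped in 4s = 0111 0111 0111 0111 = 0x7777
Convert to decimal digit by digit (value = value*16 + digit):
  7 -> 7
  7*16 + 7 = 119
  119*16 + 7 = 1911
  1911*16 + 7 = 30583
Decimal = 30583

30583


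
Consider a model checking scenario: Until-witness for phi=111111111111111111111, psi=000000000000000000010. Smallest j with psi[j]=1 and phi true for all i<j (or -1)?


(phi U psi) at 0: need smallest j with psi[j]=1 and phi[i]=1 for all i in [0,j).
Scan from step 0:
  step 0: phi=1, psi=0 -> continue
  step 1: phi=1, psi=0 -> continue
  step 2: phi=1, psi=0 -> continue
  step 3: phi=1, psi=0 -> continue
  step 19: psi=1 and phi held for [0,19) -> witness found
Witness step = 19

19


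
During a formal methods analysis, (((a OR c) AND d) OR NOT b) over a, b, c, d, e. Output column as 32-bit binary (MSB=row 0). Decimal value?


Formula: (((a OR c) AND d) OR NOT b) over a, b, c, d, e (32 rows)
Evaluate each row (bits = a,b,c,d,e, MSB first):
  row 0 [00000]: (((0 OR 0) AND 0) OR NOT 0) -> 1
  row 1 [00001]: (((0 OR 0) AND 0) OR NOT 0) -> 1
  row 2 [00010]: (((0 OR 0) AND 1) OR NOT 0) -> 1
  row 3 [00011]: (((0 OR 0) AND 1) OR NOT 0) -> 1
  row 4 [00100]: (((0 OR 1) AND 0) OR NOT 0) -> 1
  row 5 [00101]: (((0 OR 1) AND 0) OR NOT 0) -> 1
  row 6 [00110]: (((0 OR 1) AND 1) OR NOT 0) -> 1
  row 7 [00111]: (((0 OR 1) AND 1) OR NOT 0) -> 1
  row 8 [01000]: (((0 OR 0) AND 0) OR NOT 1) -> 0
  row 9 [01001]: (((0 OR 0) AND 0) OR NOT 1) -> 0
  row 10 [01010]: (((0 OR 0) AND 1) OR NOT 1) -> 0
  row 11 [01011]: (((0 OR 0) AND 1) OR NOT 1) -> 0
  row 12 [01100]: (((0 OR 1) AND 0) OR NOT 1) -> 0
  row 13 [01101]: (((0 OR 1) AND 0) OR NOT 1) -> 0
  row 14 [01110]: (((0 OR 1) AND 1) OR NOT 1) -> 1
  row 15 [01111]: (((0 OR 1) AND 1) OR NOT 1) -> 1
  row 16 [10000]: (((1 OR 0) AND 0) OR NOT 0) -> 1
  row 17 [10001]: (((1 OR 0) AND 0) OR NOT 0) -> 1
  row 18 [10010]: (((1 OR 0) AND 1) OR NOT 0) -> 1
  row 19 [10011]: (((1 OR 0) AND 1) OR NOT 0) -> 1
  row 20 [10100]: (((1 OR 1) AND 0) OR NOT 0) -> 1
  row 21 [10101]: (((1 OR 1) AND 0) OR NOT 0) -> 1
  row 22 [10110]: (((1 OR 1) AND 1) OR NOT 0) -> 1
  row 23 [10111]: (((1 OR 1) AND 1) OR NOT 0) -> 1
  row 24 [11000]: (((1 OR 0) AND 0) OR NOT 1) -> 0
  row 25 [11001]: (((1 OR 0) AND 0) OR NOT 1) -> 0
  row 26 [11010]: (((1 OR 0) AND 1) OR NOT 1) -> 1
  row 27 [11011]: (((1 OR 0) AND 1) OR NOT 1) -> 1
  row 28 [11100]: (((1 OR 1) AND 0) OR NOT 1) -> 0
  row 29 [11101]: (((1 OR 1) AND 0) OR NOT 1) -> 0
  row 30 [11110]: (((1 OR 1) AND 1) OR NOT 1) -> 1
  row 31 [11111]: (((1 OR 1) AND 1) OR NOT 1) -> 1
Full result column, 4 rows per line (a,b,c fixed per line; d,e runs 00..11 left to right):
  rows 0-3 [a,b,c=000]: 1111  = hex F
  rows 4-7 [a,b,c=001]: 1111  = hex F
  rows 8-11 [a,b,c=010]: 0000  = hex 0
  rows 12-15 [a,b,c=011]: 0011  = hex 3
  rows 16-19 [a,b,c=100]: 1111  = hex F
  rows 20-23 [a,b,c=101]: 1111  = hex F
  rows 24-27 [a,b,c=110]: 0011  = hex 3
  rows 28-31 [a,b,c=111]: 0011  = hex 3
Output column (row 0 .. row 31) = 11111111000000111111111100110011
Output column grouped in 4s = 1111 1111 0000 0011 1111 1111 0011 0011 = 0xFF03FF33
Convert to decimal digit by digit (value = value*16 + digit):
  F -> 15
  15*16 + 15 (F) = 255
  255*16 + 0 = 4080
  4080*16 + 3 = 65283
  65283*16 + 15 (F) = 1044543
  1044543*16 + 15 (F) = 16712703
  16712703*16 + 3 = 267403251
  267403251*16 + 3 = 4278452019
Decimal = 4278452019

4278452019


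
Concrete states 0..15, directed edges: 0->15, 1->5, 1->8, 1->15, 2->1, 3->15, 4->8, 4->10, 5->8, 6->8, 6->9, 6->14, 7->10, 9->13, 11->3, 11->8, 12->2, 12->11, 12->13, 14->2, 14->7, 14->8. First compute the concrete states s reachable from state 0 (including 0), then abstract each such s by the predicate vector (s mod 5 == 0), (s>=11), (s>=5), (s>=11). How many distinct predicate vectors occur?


BFS from 0:
Concrete reachable: {0, 15}
Abstract via predicates (s mod 5 == 0), (s>=11), (s>=5), (s>=11):
  (1,0,0,0) <- {0}
  (1,1,1,1) <- {15}
Distinct abstract states = 2

2


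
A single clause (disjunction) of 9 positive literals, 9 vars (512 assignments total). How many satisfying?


Step 1: Total=2^9=512
Step 2: Unsat when all 9 false: 2^0=1
Step 3: Sat=512-1=511

511


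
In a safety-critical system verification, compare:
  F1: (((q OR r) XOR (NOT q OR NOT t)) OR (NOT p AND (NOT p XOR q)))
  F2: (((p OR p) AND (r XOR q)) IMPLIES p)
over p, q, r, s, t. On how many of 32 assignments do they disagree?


F1 = (((q OR r) XOR (NOT q OR NOT t)) OR (NOT p AND (NOT p XOR q)))
F2 = (((p OR p) AND (r XOR q)) IMPLIES p)
Evaluate both on each of 32 rows (bits = p,q,r,s,t):
  row 0 [00000]: F1=1 F2=1 -> 0
  row 1 [00001]: F1=1 F2=1 -> 0
  row 2 [00010]: F1=1 F2=1 -> 0
  row 3 [00011]: F1=1 F2=1 -> 0
  row 4 [00100]: F1=1 F2=1 -> 0
  row 5 [00101]: F1=1 F2=1 -> 0
  row 6 [00110]: F1=1 F2=1 -> 0
  row 7 [00111]: F1=1 F2=1 -> 0
  row 8 [01000]: F1=0 F2=1 (differ) -> 1
  row 9 [01001]: F1=1 F2=1 -> 0
  row 10 [01010]: F1=0 F2=1 (differ) -> 1
  row 11 [01011]: F1=1 F2=1 -> 0
  row 12 [01100]: F1=0 F2=1 (differ) -> 1
  row 13 [01101]: F1=1 F2=1 -> 0
  row 14 [01110]: F1=0 F2=1 (differ) -> 1
  row 15 [01111]: F1=1 F2=1 -> 0
  row 16 [10000]: F1=1 F2=1 -> 0
  row 17 [10001]: F1=1 F2=1 -> 0
  row 18 [10010]: F1=1 F2=1 -> 0
  row 19 [10011]: F1=1 F2=1 -> 0
  row 20 [10100]: F1=0 F2=1 (differ) -> 1
  row 21 [10101]: F1=0 F2=1 (differ) -> 1
  row 22 [10110]: F1=0 F2=1 (differ) -> 1
  row 23 [10111]: F1=0 F2=1 (differ) -> 1
  row 24 [11000]: F1=0 F2=1 (differ) -> 1
  row 25 [11001]: F1=1 F2=1 -> 0
  row 26 [11010]: F1=0 F2=1 (differ) -> 1
  row 27 [11011]: F1=1 F2=1 -> 0
  row 28 [11100]: F1=0 F2=1 (differ) -> 1
  row 29 [11101]: F1=1 F2=1 -> 0
  row 30 [11110]: F1=0 F2=1 (differ) -> 1
  row 31 [11111]: F1=1 F2=1 -> 0
Full result column, 8 rows per line (p,q fixed per line; r,s,t runs 000..111 left to right):
  rows 0-7 [p,q=00]: 00000000  (ones: 0)
  rows 8-15 [p,q=01]: 10101010  (ones: 4)
  rows 16-23 [p,q=10]: 00001111  (ones: 4)
  rows 24-31 [p,q=11]: 10101010  (ones: 4)
Disagreements = 0+4+4+4 = 12

12


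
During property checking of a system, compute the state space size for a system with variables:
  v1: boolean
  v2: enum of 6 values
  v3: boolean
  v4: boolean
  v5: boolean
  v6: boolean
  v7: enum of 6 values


State space = product of domain sizes of all variables.
Domain sizes:
  v1 (boolean): 2
  v2 (enum of 6 values): 6
  v3 (boolean): 2
  v4 (boolean): 2
  v5 (boolean): 2
  v6 (boolean): 2
  v7 (enum of 6 values): 6
Product = 2 * 6 * 2 * 2 * 2 * 2 * 6 = 1152

1152


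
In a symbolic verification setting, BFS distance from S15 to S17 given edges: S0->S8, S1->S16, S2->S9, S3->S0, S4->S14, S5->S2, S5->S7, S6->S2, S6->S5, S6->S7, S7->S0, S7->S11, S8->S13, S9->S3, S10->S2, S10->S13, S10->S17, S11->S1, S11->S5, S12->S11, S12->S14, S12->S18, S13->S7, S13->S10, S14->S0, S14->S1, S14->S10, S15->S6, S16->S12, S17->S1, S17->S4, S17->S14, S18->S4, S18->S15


BFS layer-by-layer from S15:
  dist 0: {S15}
  dist 1: {S6}
  dist 2: {S2, S5, S7}
  dist 3: {S0, S9, S11}
  dist 4: {S1, S3, S8}
  dist 5: {S13, S16}
  dist 6: {S10, S12}
  dist 7: {S14, S17, S18}
  -> S17 reached at distance 7
Shortest path length = 7

7


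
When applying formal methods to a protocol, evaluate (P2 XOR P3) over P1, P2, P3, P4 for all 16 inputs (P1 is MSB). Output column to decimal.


Formula: (P2 XOR P3) over P1, P2, P3, P4 (16 rows)
Evaluate each row (bits = P1,P2,P3,P4, MSB first):
  row 0 [0000]: (0 XOR 0) -> 0
  row 1 [0001]: (0 XOR 0) -> 0
  row 2 [0010]: (0 XOR 1) -> 1
  row 3 [0011]: (0 XOR 1) -> 1
  row 4 [0100]: (1 XOR 0) -> 1
  row 5 [0101]: (1 XOR 0) -> 1
  row 6 [0110]: (1 XOR 1) -> 0
  row 7 [0111]: (1 XOR 1) -> 0
  row 8 [1000]: (0 XOR 0) -> 0
  row 9 [1001]: (0 XOR 0) -> 0
  row 10 [1010]: (0 XOR 1) -> 1
  row 11 [1011]: (0 XOR 1) -> 1
  row 12 [1100]: (1 XOR 0) -> 1
  row 13 [1101]: (1 XOR 0) -> 1
  row 14 [1110]: (1 XOR 1) -> 0
  row 15 [1111]: (1 XOR 1) -> 0
Full result column, 4 rows per line (P1,P2 fixed per line; P3,P4 runs 00..11 left to right):
  rows 0-3 [P1,P2=00]: 0011  = hex 3
  rows 4-7 [P1,P2=01]: 1100  = hex C
  rows 8-11 [P1,P2=10]: 0011  = hex 3
  rows 12-15 [P1,P2=11]: 1100  = hex C
Output column (row 0 .. row 15) = 0011110000111100
Output column grouped in 4s = 0011 1100 0011 1100 = 0x3C3C
Convert to decimal digit by digit (value = value*16 + digit):
  3 -> 3
  3*16 + 12 (C) = 60
  60*16 + 3 = 963
  963*16 + 12 (C) = 15420
Decimal = 15420

15420


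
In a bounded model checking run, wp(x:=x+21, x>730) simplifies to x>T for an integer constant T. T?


Formula: wp(x:=E, P) = P[E/x] (substitute E for x in postcondition)
Step 1: Postcondition: x>730
Step 2: Substitute x+21 for x: x+21>730
Step 3: Solve for x: x > 730-21 = 709

709


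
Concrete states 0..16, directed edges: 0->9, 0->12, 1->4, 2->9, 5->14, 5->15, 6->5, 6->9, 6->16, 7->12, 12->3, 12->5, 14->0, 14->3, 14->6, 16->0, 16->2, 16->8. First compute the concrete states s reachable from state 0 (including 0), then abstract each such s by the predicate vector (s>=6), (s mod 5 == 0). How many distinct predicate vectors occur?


BFS from 0:
Concrete reachable: {0, 2, 3, 5, 6, 8, 9, 12, 14, 15, 16}
Abstract via predicates (s>=6), (s mod 5 == 0):
  (0,0) <- {2, 3}
  (0,1) <- {0, 5}
  (1,0) <- {6, 8, 9, 12, 14, 16}
  (1,1) <- {15}
Distinct abstract states = 4

4


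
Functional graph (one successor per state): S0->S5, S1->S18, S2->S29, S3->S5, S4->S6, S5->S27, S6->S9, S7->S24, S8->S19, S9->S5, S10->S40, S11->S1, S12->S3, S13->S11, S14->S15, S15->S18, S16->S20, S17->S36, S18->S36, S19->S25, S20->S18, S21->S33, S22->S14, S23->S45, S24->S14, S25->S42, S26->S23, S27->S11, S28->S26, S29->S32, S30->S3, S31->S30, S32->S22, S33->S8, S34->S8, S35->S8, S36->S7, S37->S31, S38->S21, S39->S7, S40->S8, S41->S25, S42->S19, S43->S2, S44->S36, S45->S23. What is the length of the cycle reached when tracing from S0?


Trace from S0 until a state repeats:
  S0 -> S5 -> S27 -> S11 -> S1 -> S18 -> S36 -> S7 -> S24 -> S14 -> S15 -> S18
S18 first seen at step 5, revisited at step 11.
Cycle length = 11 - 5 = 6

6


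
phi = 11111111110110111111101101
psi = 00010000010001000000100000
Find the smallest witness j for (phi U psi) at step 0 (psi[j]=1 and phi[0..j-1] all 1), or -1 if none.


(phi U psi) at 0: need smallest j with psi[j]=1 and phi[i]=1 for all i in [0,j).
Scan from step 0:
  step 0: phi=1, psi=0 -> continue
  step 1: phi=1, psi=0 -> continue
  step 2: phi=1, psi=0 -> continue
  step 3: psi=1 and phi held for [0,3) -> witness found
Witness step = 3

3


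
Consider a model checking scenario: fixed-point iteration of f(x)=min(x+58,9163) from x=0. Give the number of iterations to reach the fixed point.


Step 1: x=0, cap=9163, increment=58
Step 2: x grows by 58 each step until capped at 9163; fixed point is x=9163
Step 3: iterations = ceil(9163/58) = 158

158


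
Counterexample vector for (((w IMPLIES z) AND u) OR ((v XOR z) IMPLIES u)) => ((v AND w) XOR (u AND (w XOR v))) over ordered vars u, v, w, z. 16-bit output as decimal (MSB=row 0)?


F1 = (((w IMPLIES z) AND u) OR ((v XOR z) IMPLIES u))
F2 = ((v AND w) XOR (u AND (w XOR v)))
Counterexample to F1=>F2 is where F1=1 and F2=0.
Evaluate each row (bits = u,v,w,z, MSB first):
  row 0 [0000]: F1=1 F2=0 -> F1&~F2 -> 1
  row 1 [0001]: F1=0 F2=0 -> F1&~F2 -> 0
  row 2 [0010]: F1=1 F2=0 -> F1&~F2 -> 1
  row 3 [0011]: F1=0 F2=0 -> F1&~F2 -> 0
  row 4 [0100]: F1=0 F2=0 -> F1&~F2 -> 0
  row 5 [0101]: F1=1 F2=0 -> F1&~F2 -> 1
  row 6 [0110]: F1=0 F2=1 -> F1&~F2 -> 0
  row 7 [0111]: F1=1 F2=1 -> F1&~F2 -> 0
  row 8 [1000]: F1=1 F2=0 -> F1&~F2 -> 1
  row 9 [1001]: F1=1 F2=0 -> F1&~F2 -> 1
  row 10 [1010]: F1=1 F2=1 -> F1&~F2 -> 0
  row 11 [1011]: F1=1 F2=1 -> F1&~F2 -> 0
  row 12 [1100]: F1=1 F2=1 -> F1&~F2 -> 0
  row 13 [1101]: F1=1 F2=1 -> F1&~F2 -> 0
  row 14 [1110]: F1=1 F2=1 -> F1&~F2 -> 0
  row 15 [1111]: F1=1 F2=1 -> F1&~F2 -> 0
Full result column, 4 rows per line (u,v fixed per line; w,z runs 00..11 left to right):
  rows 0-3 [u,v=00]: 1010  = hex A
  rows 4-7 [u,v=01]: 0100  = hex 4
  rows 8-11 [u,v=10]: 1100  = hex C
  rows 12-15 [u,v=11]: 0000  = hex 0
Counterexample vector (row 0 .. row 15) = 1010010011000000
Output column grouped in 4s = 1010 0100 1100 0000 = 0xA4C0
Convert to decimal digit by digit (value = value*16 + digit):
  A -> 10
  10*16 + 4 = 164
  164*16 + 12 (C) = 2636
  2636*16 + 0 = 42176
Decimal = 42176

42176


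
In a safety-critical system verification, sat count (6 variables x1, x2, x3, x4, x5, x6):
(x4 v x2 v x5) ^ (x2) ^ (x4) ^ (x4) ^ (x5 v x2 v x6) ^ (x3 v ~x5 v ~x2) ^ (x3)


CNF with 7 clauses over 6 vars (64 assignments).
An assignment satisfies CNF iff every clause has >=1 true literal.
Check each row (bits = x1,x2,x3,x4,x5,x6; clause T/F shown):
  row 0 [000000]: clauses=FFFFFTF -> 0
  row 1 [000001]: clauses=FFFFTTF -> 0
  row 2 [000010]: clauses=TFFFTTF -> 0
  row 3 [000011]: clauses=TFFFTTF -> 0
  row 4 [000100]: clauses=TFTTFTF -> 0
  (every remaining row is evaluated the same way; all 64 results are listed next)
Full result column, 8 rows per line (x1,x2,x3 fixed per line; x4,x5,x6 runs 000..111 left to right):
  rows 0-7 [x1,x2,x3=000]: 00000000  (ones: 0)
  rows 8-15 [x1,x2,x3=001]: 00000000  (ones: 0)
  rows 16-23 [x1,x2,x3=010]: 00000000  (ones: 0)
  rows 24-31 [x1,x2,x3=011]: 00001111  (ones: 4)
  rows 32-39 [x1,x2,x3=100]: 00000000  (ones: 0)
  rows 40-47 [x1,x2,x3=101]: 00000000  (ones: 0)
  rows 48-55 [x1,x2,x3=110]: 00000000  (ones: 0)
  rows 56-63 [x1,x2,x3=111]: 00001111  (ones: 4)
Satisfying assignments = 0+0+0+4+0+0+0+4 = 8

8


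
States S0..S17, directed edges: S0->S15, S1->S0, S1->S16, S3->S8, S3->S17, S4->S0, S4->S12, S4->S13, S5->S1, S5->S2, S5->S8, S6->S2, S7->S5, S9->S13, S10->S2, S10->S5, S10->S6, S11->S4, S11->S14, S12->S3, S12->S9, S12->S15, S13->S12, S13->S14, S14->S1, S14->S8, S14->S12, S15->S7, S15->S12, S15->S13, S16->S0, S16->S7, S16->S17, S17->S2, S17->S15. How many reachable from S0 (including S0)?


BFS from S0:
  layer 0: {S0}
  layer 1: {S15}
  layer 2: {S7, S12, S13}
  layer 3: {S3, S5, S9, S14}
  layer 4: {S1, S2, S8, S17}
  layer 5: {S16}
Reachable set: {S0, S1, S2, S3, S5, S7, S8, S9, S12, S13, S14, S15, S16, S17}
Count = 14

14


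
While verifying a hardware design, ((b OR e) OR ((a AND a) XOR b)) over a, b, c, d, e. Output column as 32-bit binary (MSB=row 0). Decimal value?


Formula: ((b OR e) OR ((a AND a) XOR b)) over a, b, c, d, e (32 rows)
Evaluate each row (bits = a,b,c,d,e, MSB first):
  row 0 [00000]: ((0 OR 0) OR ((0 AND 0) XOR 0)) -> 0
  row 1 [00001]: ((0 OR 1) OR ((0 AND 0) XOR 0)) -> 1
  row 2 [00010]: ((0 OR 0) OR ((0 AND 0) XOR 0)) -> 0
  row 3 [00011]: ((0 OR 1) OR ((0 AND 0) XOR 0)) -> 1
  row 4 [00100]: ((0 OR 0) OR ((0 AND 0) XOR 0)) -> 0
  row 5 [00101]: ((0 OR 1) OR ((0 AND 0) XOR 0)) -> 1
  row 6 [00110]: ((0 OR 0) OR ((0 AND 0) XOR 0)) -> 0
  row 7 [00111]: ((0 OR 1) OR ((0 AND 0) XOR 0)) -> 1
  row 8 [01000]: ((1 OR 0) OR ((0 AND 0) XOR 1)) -> 1
  row 9 [01001]: ((1 OR 1) OR ((0 AND 0) XOR 1)) -> 1
  row 10 [01010]: ((1 OR 0) OR ((0 AND 0) XOR 1)) -> 1
  row 11 [01011]: ((1 OR 1) OR ((0 AND 0) XOR 1)) -> 1
  row 12 [01100]: ((1 OR 0) OR ((0 AND 0) XOR 1)) -> 1
  row 13 [01101]: ((1 OR 1) OR ((0 AND 0) XOR 1)) -> 1
  row 14 [01110]: ((1 OR 0) OR ((0 AND 0) XOR 1)) -> 1
  row 15 [01111]: ((1 OR 1) OR ((0 AND 0) XOR 1)) -> 1
  row 16 [10000]: ((0 OR 0) OR ((1 AND 1) XOR 0)) -> 1
  row 17 [10001]: ((0 OR 1) OR ((1 AND 1) XOR 0)) -> 1
  row 18 [10010]: ((0 OR 0) OR ((1 AND 1) XOR 0)) -> 1
  row 19 [10011]: ((0 OR 1) OR ((1 AND 1) XOR 0)) -> 1
  row 20 [10100]: ((0 OR 0) OR ((1 AND 1) XOR 0)) -> 1
  row 21 [10101]: ((0 OR 1) OR ((1 AND 1) XOR 0)) -> 1
  row 22 [10110]: ((0 OR 0) OR ((1 AND 1) XOR 0)) -> 1
  row 23 [10111]: ((0 OR 1) OR ((1 AND 1) XOR 0)) -> 1
  row 24 [11000]: ((1 OR 0) OR ((1 AND 1) XOR 1)) -> 1
  row 25 [11001]: ((1 OR 1) OR ((1 AND 1) XOR 1)) -> 1
  row 26 [11010]: ((1 OR 0) OR ((1 AND 1) XOR 1)) -> 1
  row 27 [11011]: ((1 OR 1) OR ((1 AND 1) XOR 1)) -> 1
  row 28 [11100]: ((1 OR 0) OR ((1 AND 1) XOR 1)) -> 1
  row 29 [11101]: ((1 OR 1) OR ((1 AND 1) XOR 1)) -> 1
  row 30 [11110]: ((1 OR 0) OR ((1 AND 1) XOR 1)) -> 1
  row 31 [11111]: ((1 OR 1) OR ((1 AND 1) XOR 1)) -> 1
Full result column, 4 rows per line (a,b,c fixed per line; d,e runs 00..11 left to right):
  rows 0-3 [a,b,c=000]: 0101  = hex 5
  rows 4-7 [a,b,c=001]: 0101  = hex 5
  rows 8-11 [a,b,c=010]: 1111  = hex F
  rows 12-15 [a,b,c=011]: 1111  = hex F
  rows 16-19 [a,b,c=100]: 1111  = hex F
  rows 20-23 [a,b,c=101]: 1111  = hex F
  rows 24-27 [a,b,c=110]: 1111  = hex F
  rows 28-31 [a,b,c=111]: 1111  = hex F
Output column (row 0 .. row 31) = 01010101111111111111111111111111
Output column grouped in 4s = 0101 0101 1111 1111 1111 1111 1111 1111 = 0x55FFFFFF
Convert to decimal digit by digit (value = value*16 + digit):
  5 -> 5
  5*16 + 5 = 85
  85*16 + 15 (F) = 1375
  1375*16 + 15 (F) = 22015
  22015*16 + 15 (F) = 352255
  352255*16 + 15 (F) = 5636095
  5636095*16 + 15 (F) = 90177535
  90177535*16 + 15 (F) = 1442840575
Decimal = 1442840575

1442840575


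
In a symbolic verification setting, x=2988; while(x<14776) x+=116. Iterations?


Step 1: x goes from 2988 toward 14776 by 116; the body runs while x<14776, so iterations = ceil((bound-start)/step)
Step 2: Distance=11788
Step 3: ceil(11788/116)=102

102


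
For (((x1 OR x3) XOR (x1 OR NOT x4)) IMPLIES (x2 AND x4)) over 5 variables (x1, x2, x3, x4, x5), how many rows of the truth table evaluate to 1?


Formula: (((x1 OR x3) XOR (x1 OR NOT x4)) IMPLIES (x2 AND x4)) over 5 vars (32 rows)
Evaluate each row (x1, x2, x3, x4, x5 as bits, MSB first):
  row 0 [00000]: (((0 OR 0) XOR (0 OR NOT 0)) IMPLIES (0 AND 0)) -> 0
  row 1 [00001]: (((0 OR 0) XOR (0 OR NOT 0)) IMPLIES (0 AND 0)) -> 0
  row 2 [00010]: (((0 OR 0) XOR (0 OR NOT 1)) IMPLIES (0 AND 1)) -> 1
  row 3 [00011]: (((0 OR 0) XOR (0 OR NOT 1)) IMPLIES (0 AND 1)) -> 1
  row 4 [00100]: (((0 OR 1) XOR (0 OR NOT 0)) IMPLIES (0 AND 0)) -> 1
  row 5 [00101]: (((0 OR 1) XOR (0 OR NOT 0)) IMPLIES (0 AND 0)) -> 1
  row 6 [00110]: (((0 OR 1) XOR (0 OR NOT 1)) IMPLIES (0 AND 1)) -> 0
  row 7 [00111]: (((0 OR 1) XOR (0 OR NOT 1)) IMPLIES (0 AND 1)) -> 0
  row 8 [01000]: (((0 OR 0) XOR (0 OR NOT 0)) IMPLIES (1 AND 0)) -> 0
  row 9 [01001]: (((0 OR 0) XOR (0 OR NOT 0)) IMPLIES (1 AND 0)) -> 0
  row 10 [01010]: (((0 OR 0) XOR (0 OR NOT 1)) IMPLIES (1 AND 1)) -> 1
  row 11 [01011]: (((0 OR 0) XOR (0 OR NOT 1)) IMPLIES (1 AND 1)) -> 1
  row 12 [01100]: (((0 OR 1) XOR (0 OR NOT 0)) IMPLIES (1 AND 0)) -> 1
  row 13 [01101]: (((0 OR 1) XOR (0 OR NOT 0)) IMPLIES (1 AND 0)) -> 1
  row 14 [01110]: (((0 OR 1) XOR (0 OR NOT 1)) IMPLIES (1 AND 1)) -> 1
  row 15 [01111]: (((0 OR 1) XOR (0 OR NOT 1)) IMPLIES (1 AND 1)) -> 1
  row 16 [10000]: (((1 OR 0) XOR (1 OR NOT 0)) IMPLIES (0 AND 0)) -> 1
  row 17 [10001]: (((1 OR 0) XOR (1 OR NOT 0)) IMPLIES (0 AND 0)) -> 1
  row 18 [10010]: (((1 OR 0) XOR (1 OR NOT 1)) IMPLIES (0 AND 1)) -> 1
  row 19 [10011]: (((1 OR 0) XOR (1 OR NOT 1)) IMPLIES (0 AND 1)) -> 1
  row 20 [10100]: (((1 OR 1) XOR (1 OR NOT 0)) IMPLIES (0 AND 0)) -> 1
  row 21 [10101]: (((1 OR 1) XOR (1 OR NOT 0)) IMPLIES (0 AND 0)) -> 1
  row 22 [10110]: (((1 OR 1) XOR (1 OR NOT 1)) IMPLIES (0 AND 1)) -> 1
  row 23 [10111]: (((1 OR 1) XOR (1 OR NOT 1)) IMPLIES (0 AND 1)) -> 1
  row 24 [11000]: (((1 OR 0) XOR (1 OR NOT 0)) IMPLIES (1 AND 0)) -> 1
  row 25 [11001]: (((1 OR 0) XOR (1 OR NOT 0)) IMPLIES (1 AND 0)) -> 1
  row 26 [11010]: (((1 OR 0) XOR (1 OR NOT 1)) IMPLIES (1 AND 1)) -> 1
  row 27 [11011]: (((1 OR 0) XOR (1 OR NOT 1)) IMPLIES (1 AND 1)) -> 1
  row 28 [11100]: (((1 OR 1) XOR (1 OR NOT 0)) IMPLIES (1 AND 0)) -> 1
  row 29 [11101]: (((1 OR 1) XOR (1 OR NOT 0)) IMPLIES (1 AND 0)) -> 1
  row 30 [11110]: (((1 OR 1) XOR (1 OR NOT 1)) IMPLIES (1 AND 1)) -> 1
  row 31 [11111]: (((1 OR 1) XOR (1 OR NOT 1)) IMPLIES (1 AND 1)) -> 1
Full result column, 8 rows per line (x1,x2 fixed per line; x3,x4,x5 runs 000..111 left to right):
  rows 0-7 [x1,x2=00]: 00111100  (ones: 4)
  rows 8-15 [x1,x2=01]: 00111111  (ones: 6)
  rows 16-23 [x1,x2=10]: 11111111  (ones: 8)
  rows 24-31 [x1,x2=11]: 11111111  (ones: 8)
Count of 1-rows = 4+6+8+8 = 26

26


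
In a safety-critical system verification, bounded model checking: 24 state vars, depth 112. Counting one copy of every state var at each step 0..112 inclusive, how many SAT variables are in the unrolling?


BMC unrolls to depth k, creating one copy of each state var for steps 0..k.
Step count = 112 + 1 = 113 (steps 0 through 112)
Vars per step = 24
Total = 24 * 113 = 2712

2712


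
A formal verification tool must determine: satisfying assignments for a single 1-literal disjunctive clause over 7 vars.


Step 1: Total=2^7=128
Step 2: Unsat when all 1 false: 2^6=64
Step 3: Sat=128-64=64

64


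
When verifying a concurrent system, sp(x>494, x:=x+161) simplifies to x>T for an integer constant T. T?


Formula: sp(P, x:=E) = exists old_x. (x = E[old_x/x]) AND P[old_x/x] (old_x is the value of x before the assignment; eliminate old_x by solving x = E[old_x/x] for old_x)
Step 1: Precondition P: x>494, i.e. old_x > 494
Step 2: Assignment gives x = old_x + 161, so old_x = x - 161
Step 3: Substitute into P: x - 161 > 494
Step 4: Simplify: x > 494+161 = 655

655


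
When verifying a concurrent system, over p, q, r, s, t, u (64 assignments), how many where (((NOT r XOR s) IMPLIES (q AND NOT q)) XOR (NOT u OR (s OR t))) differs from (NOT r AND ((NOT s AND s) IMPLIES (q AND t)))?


F1 = (((NOT r XOR s) IMPLIES (q AND NOT q)) XOR (NOT u OR (s OR t)))
F2 = (NOT r AND ((NOT s AND s) IMPLIES (q AND t)))
Evaluate both on each of 64 rows (bits = p,q,r,s,t,u):
  row 0 [000000]: F1=1 F2=1 -> 0
  row 1 [000001]: F1=0 F2=1 (differ) -> 1
  row 2 [000010]: F1=1 F2=1 -> 0
  row 3 [000011]: F1=1 F2=1 -> 0
  row 4 [000100]: F1=0 F2=1 (differ) -> 1
  (every remaining row is evaluated the same way; all 64 results are listed next)
Full result column, 8 rows per line (p,q,r fixed per line; s,t,u runs 000..111 left to right):
  rows 0-7 [p,q,r=000]: 01001111  (ones: 5)
  rows 8-15 [p,q,r=001]: 01001111  (ones: 5)
  rows 16-23 [p,q,r=010]: 01001111  (ones: 5)
  rows 24-31 [p,q,r=011]: 01001111  (ones: 5)
  rows 32-39 [p,q,r=100]: 01001111  (ones: 5)
  rows 40-47 [p,q,r=101]: 01001111  (ones: 5)
  rows 48-55 [p,q,r=110]: 01001111  (ones: 5)
  rows 56-63 [p,q,r=111]: 01001111  (ones: 5)
Disagreements = 5+5+5+5+5+5+5+5 = 40

40


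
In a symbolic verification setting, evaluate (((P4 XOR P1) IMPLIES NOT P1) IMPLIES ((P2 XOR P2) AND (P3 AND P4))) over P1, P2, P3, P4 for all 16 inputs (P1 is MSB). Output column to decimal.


Formula: (((P4 XOR P1) IMPLIES NOT P1) IMPLIES ((P2 XOR P2) AND (P3 AND P4))) over P1, P2, P3, P4 (16 rows)
Evaluate each row (bits = P1,P2,P3,P4, MSB first):
  row 0 [0000]: (((0 XOR 0) IMPLIES NOT 0) IMPLIES ((0 XOR 0) AND (0 AND 0))) -> 0
  row 1 [0001]: (((1 XOR 0) IMPLIES NOT 0) IMPLIES ((0 XOR 0) AND (0 AND 1))) -> 0
  row 2 [0010]: (((0 XOR 0) IMPLIES NOT 0) IMPLIES ((0 XOR 0) AND (1 AND 0))) -> 0
  row 3 [0011]: (((1 XOR 0) IMPLIES NOT 0) IMPLIES ((0 XOR 0) AND (1 AND 1))) -> 0
  row 4 [0100]: (((0 XOR 0) IMPLIES NOT 0) IMPLIES ((1 XOR 1) AND (0 AND 0))) -> 0
  row 5 [0101]: (((1 XOR 0) IMPLIES NOT 0) IMPLIES ((1 XOR 1) AND (0 AND 1))) -> 0
  row 6 [0110]: (((0 XOR 0) IMPLIES NOT 0) IMPLIES ((1 XOR 1) AND (1 AND 0))) -> 0
  row 7 [0111]: (((1 XOR 0) IMPLIES NOT 0) IMPLIES ((1 XOR 1) AND (1 AND 1))) -> 0
  row 8 [1000]: (((0 XOR 1) IMPLIES NOT 1) IMPLIES ((0 XOR 0) AND (0 AND 0))) -> 1
  row 9 [1001]: (((1 XOR 1) IMPLIES NOT 1) IMPLIES ((0 XOR 0) AND (0 AND 1))) -> 0
  row 10 [1010]: (((0 XOR 1) IMPLIES NOT 1) IMPLIES ((0 XOR 0) AND (1 AND 0))) -> 1
  row 11 [1011]: (((1 XOR 1) IMPLIES NOT 1) IMPLIES ((0 XOR 0) AND (1 AND 1))) -> 0
  row 12 [1100]: (((0 XOR 1) IMPLIES NOT 1) IMPLIES ((1 XOR 1) AND (0 AND 0))) -> 1
  row 13 [1101]: (((1 XOR 1) IMPLIES NOT 1) IMPLIES ((1 XOR 1) AND (0 AND 1))) -> 0
  row 14 [1110]: (((0 XOR 1) IMPLIES NOT 1) IMPLIES ((1 XOR 1) AND (1 AND 0))) -> 1
  row 15 [1111]: (((1 XOR 1) IMPLIES NOT 1) IMPLIES ((1 XOR 1) AND (1 AND 1))) -> 0
Full result column, 4 rows per line (P1,P2 fixed per line; P3,P4 runs 00..11 left to right):
  rows 0-3 [P1,P2=00]: 0000  = hex 0
  rows 4-7 [P1,P2=01]: 0000  = hex 0
  rows 8-11 [P1,P2=10]: 1010  = hex A
  rows 12-15 [P1,P2=11]: 1010  = hex A
Output column (row 0 .. row 15) = 0000000010101010
Output column grouped in 4s = 0000 0000 1010 1010 = 0x00AA
Convert to decimal digit by digit (value = value*16 + digit):
  0 -> 0
  0*16 + 0 = 0
  0*16 + 10 (A) = 10
  10*16 + 10 (A) = 170
Decimal = 170

170
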